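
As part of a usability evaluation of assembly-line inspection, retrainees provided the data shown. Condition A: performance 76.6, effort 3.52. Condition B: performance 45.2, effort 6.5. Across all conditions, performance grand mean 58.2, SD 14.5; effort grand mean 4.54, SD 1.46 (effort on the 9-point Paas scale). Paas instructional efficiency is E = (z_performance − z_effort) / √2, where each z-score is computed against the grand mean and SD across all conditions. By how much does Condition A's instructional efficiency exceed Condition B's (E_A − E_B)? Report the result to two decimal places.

2.97

Condition A: z_P = (76.6 − 58.2)/14.5 = 1.2690; z_E = (3.52 − 4.54)/1.46 = -0.6986; E_A = (1.2690 − (-0.6986))/√2 = 1.3913.
Condition B: z_P = (45.2 − 58.2)/14.5 = -0.8966; z_E = (6.5 − 4.54)/1.46 = 1.3425; E_B = (-0.8966 − 1.3425)/√2 = -1.5833.
E_A − E_B = 1.3913 − (-1.5833) = 2.9746 ≈ 2.97.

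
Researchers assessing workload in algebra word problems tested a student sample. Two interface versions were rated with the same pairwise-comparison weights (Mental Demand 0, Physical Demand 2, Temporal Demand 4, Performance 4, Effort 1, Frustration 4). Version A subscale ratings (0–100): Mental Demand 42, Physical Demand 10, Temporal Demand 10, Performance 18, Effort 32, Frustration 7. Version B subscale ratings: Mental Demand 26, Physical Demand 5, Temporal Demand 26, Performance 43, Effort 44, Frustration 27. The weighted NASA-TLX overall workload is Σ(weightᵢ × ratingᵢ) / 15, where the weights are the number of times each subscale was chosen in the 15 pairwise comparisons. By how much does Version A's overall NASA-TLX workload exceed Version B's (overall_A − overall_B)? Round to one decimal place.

Version A weighted sum = 0·42 + 2·10 + 4·10 + 4·18 + 1·32 + 4·7 = 0 + 20 + 40 + 72 + 32 + 28 = 192; overall_A = 192/15 = 12.8000.
Version B weighted sum = 0·26 + 2·5 + 4·26 + 4·43 + 1·44 + 4·27 = 0 + 10 + 104 + 172 + 44 + 108 = 438; overall_B = 438/15 = 29.2000.
Difference = 12.8000 − 29.2000 = -16.4000 ≈ -16.4.

-16.4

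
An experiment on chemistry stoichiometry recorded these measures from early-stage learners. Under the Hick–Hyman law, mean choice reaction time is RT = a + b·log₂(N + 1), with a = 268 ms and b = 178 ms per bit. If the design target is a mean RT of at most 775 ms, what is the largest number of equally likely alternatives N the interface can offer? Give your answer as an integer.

6

Set 268 + 178·log₂(N + 1) ≤ 775.
log₂(N + 1) ≤ (775 − 268) / 178 = 2.8483.
N + 1 ≤ 2^2.8483 = 7.2015.
N ≤ 6.2015, so the largest integer N is 6.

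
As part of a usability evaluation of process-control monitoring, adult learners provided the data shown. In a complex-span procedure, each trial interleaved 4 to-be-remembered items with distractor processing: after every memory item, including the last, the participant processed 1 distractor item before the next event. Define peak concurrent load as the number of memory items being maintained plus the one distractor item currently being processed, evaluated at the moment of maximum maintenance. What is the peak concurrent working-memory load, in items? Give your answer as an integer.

Maintenance is greatest during the distractor(s) after memory item 4: all 4 memory items are being held.
One distractor item is concurrently being processed.
Peak concurrent load = 4 + 1 = 5 items.

5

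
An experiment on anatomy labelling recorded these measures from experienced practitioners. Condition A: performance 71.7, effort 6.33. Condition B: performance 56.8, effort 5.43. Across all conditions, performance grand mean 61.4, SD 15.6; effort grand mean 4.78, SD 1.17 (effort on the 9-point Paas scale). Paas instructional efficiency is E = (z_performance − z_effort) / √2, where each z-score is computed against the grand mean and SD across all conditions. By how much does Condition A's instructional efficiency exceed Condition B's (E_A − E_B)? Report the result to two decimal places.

Condition A: z_P = (71.7 − 61.4)/15.6 = 0.6603; z_E = (6.33 − 4.78)/1.17 = 1.3248; E_A = (0.6603 − 1.3248)/√2 = -0.4699.
Condition B: z_P = (56.8 − 61.4)/15.6 = -0.2949; z_E = (5.43 − 4.78)/1.17 = 0.5556; E_B = (-0.2949 − 0.5556)/√2 = -0.6014.
E_A − E_B = -0.4699 − (-0.6014) = 0.1315 ≈ 0.13.

0.13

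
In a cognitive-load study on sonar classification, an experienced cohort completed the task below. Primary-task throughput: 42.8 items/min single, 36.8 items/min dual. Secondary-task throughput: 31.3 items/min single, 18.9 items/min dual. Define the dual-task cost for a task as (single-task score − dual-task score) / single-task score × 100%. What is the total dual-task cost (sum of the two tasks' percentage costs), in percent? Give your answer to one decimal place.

53.6

Primary cost = (42.8 − 36.8) / 42.8 × 100% = 14.0187%.
Secondary cost = (31.3 − 18.9) / 31.3 × 100% = 39.6166%.
Total = 14.0187% + 39.6166% = 53.6353% ≈ 53.6%.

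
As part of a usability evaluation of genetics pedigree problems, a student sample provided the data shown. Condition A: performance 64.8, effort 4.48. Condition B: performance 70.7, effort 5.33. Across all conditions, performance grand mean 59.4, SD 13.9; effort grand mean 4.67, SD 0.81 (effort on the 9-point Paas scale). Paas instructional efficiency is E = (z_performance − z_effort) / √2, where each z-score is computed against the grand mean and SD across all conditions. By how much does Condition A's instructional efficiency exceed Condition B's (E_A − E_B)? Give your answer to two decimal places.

Condition A: z_P = (64.8 − 59.4)/13.9 = 0.3885; z_E = (4.48 − 4.67)/0.81 = -0.2346; E_A = (0.3885 − (-0.2346))/√2 = 0.4406.
Condition B: z_P = (70.7 − 59.4)/13.9 = 0.8129; z_E = (5.33 − 4.67)/0.81 = 0.8148; E_B = (0.8129 − 0.8148)/√2 = -0.0013.
E_A − E_B = 0.4406 − (-0.0013) = 0.4419 ≈ 0.44.

0.44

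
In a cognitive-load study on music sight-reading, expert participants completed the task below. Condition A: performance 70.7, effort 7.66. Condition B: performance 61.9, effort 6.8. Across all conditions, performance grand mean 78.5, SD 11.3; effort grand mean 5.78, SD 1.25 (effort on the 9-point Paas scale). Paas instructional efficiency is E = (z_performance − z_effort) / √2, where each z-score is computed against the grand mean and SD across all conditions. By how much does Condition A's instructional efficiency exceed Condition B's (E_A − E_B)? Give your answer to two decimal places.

0.06

Condition A: z_P = (70.7 − 78.5)/11.3 = -0.6903; z_E = (7.66 − 5.78)/1.25 = 1.5040; E_A = (-0.6903 − 1.5040)/√2 = -1.5516.
Condition B: z_P = (61.9 − 78.5)/11.3 = -1.4690; z_E = (6.8 − 5.78)/1.25 = 0.8160; E_B = (-1.4690 − 0.8160)/√2 = -1.6157.
E_A − E_B = -1.5516 − (-1.6157) = 0.0641 ≈ 0.06.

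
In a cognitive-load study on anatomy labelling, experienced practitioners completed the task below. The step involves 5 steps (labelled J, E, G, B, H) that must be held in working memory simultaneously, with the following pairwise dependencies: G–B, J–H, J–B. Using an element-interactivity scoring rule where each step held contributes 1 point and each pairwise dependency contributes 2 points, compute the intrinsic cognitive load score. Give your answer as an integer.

Count of steps held simultaneously: 5.
Count of pairwise dependencies listed: 3.
Element contribution: 5 × 1 = 5.
Interaction contribution: 3 × 2 = 6.
Intrinsic load = 5 + 6 = 11.

11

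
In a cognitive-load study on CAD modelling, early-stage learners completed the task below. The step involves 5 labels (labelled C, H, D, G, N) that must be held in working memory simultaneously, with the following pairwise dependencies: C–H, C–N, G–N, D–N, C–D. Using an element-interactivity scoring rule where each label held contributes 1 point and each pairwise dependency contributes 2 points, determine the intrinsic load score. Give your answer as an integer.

Count of labels held simultaneously: 5.
Count of pairwise dependencies listed: 5.
Element contribution: 5 × 1 = 5.
Interaction contribution: 5 × 2 = 10.
Intrinsic load = 5 + 10 = 15.

15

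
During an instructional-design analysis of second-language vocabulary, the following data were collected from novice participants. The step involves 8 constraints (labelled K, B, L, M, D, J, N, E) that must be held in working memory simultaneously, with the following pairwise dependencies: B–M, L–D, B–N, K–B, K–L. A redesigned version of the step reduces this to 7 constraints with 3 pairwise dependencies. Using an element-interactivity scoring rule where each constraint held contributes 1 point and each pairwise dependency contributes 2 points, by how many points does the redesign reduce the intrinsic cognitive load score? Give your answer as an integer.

Original: 8 × 1 + 5 × 2 = 8 + 10 = 18.
Redesigned: 7 × 1 + 3 × 2 = 7 + 6 = 13.
Reduction = 18 − 13 = 5.

5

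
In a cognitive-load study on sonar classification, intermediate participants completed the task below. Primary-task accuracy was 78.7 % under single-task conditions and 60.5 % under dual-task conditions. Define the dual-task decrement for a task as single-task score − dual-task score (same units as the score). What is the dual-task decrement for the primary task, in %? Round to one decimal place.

Decrement = 78.7 − 60.5 = 18.2000 % ≈ 18.2 %.

18.2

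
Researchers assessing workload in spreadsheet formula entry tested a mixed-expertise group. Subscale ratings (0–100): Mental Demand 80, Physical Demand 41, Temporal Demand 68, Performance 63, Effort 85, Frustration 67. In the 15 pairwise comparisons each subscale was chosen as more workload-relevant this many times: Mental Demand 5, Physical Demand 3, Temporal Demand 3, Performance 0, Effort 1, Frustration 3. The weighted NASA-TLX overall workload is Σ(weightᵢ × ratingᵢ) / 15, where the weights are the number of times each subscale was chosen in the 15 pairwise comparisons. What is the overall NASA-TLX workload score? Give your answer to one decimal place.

67.5

The tallies are the weights (they sum to 15).
Weighted sum = 5·80 + 3·41 + 3·68 + 0·63 + 1·85 + 3·67
            = 400 + 123 + 204 + 0 + 85 + 201 = 1013.
Overall workload = 1013 / 15 = 67.5333 ≈ 67.5.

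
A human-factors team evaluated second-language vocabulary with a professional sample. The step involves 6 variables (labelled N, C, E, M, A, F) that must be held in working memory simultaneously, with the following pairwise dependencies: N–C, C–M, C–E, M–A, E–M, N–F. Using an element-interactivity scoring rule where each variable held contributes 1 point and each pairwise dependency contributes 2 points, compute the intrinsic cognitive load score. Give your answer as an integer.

Count of variables held simultaneously: 6.
Count of pairwise dependencies listed: 6.
Element contribution: 6 × 1 = 6.
Interaction contribution: 6 × 2 = 12.
Intrinsic load = 6 + 12 = 18.

18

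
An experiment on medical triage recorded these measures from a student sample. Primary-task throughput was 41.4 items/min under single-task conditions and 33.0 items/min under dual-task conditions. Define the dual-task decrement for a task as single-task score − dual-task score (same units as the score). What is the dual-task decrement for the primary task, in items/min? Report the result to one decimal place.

Decrement = 41.4 − 33.0 = 8.4000 items/min ≈ 8.4 items/min.

8.4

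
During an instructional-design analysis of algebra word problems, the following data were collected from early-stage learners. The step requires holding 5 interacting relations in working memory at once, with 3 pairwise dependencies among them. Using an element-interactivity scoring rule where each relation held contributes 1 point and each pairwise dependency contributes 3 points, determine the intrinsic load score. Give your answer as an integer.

Element contribution: 5 × 1 = 5.
Interaction contribution: 3 × 3 = 9.
Intrinsic load = 5 + 9 = 14.

14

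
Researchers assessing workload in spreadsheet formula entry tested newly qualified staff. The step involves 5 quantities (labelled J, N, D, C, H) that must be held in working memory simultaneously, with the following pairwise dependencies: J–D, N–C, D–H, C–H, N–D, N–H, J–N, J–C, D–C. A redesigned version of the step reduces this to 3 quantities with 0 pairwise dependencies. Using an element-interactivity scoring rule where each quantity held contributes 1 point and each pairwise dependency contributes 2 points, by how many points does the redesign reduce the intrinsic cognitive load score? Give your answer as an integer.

Original: 5 × 1 + 9 × 2 = 5 + 18 = 23.
Redesigned: 3 × 1 + 0 × 2 = 3 + 0 = 3.
Reduction = 23 − 3 = 20.

20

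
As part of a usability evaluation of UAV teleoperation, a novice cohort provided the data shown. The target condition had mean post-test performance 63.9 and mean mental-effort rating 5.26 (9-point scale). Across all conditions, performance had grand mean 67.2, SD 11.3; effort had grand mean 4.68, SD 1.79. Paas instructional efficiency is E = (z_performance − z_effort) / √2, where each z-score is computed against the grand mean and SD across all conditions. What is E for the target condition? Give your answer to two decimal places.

z_performance = (63.9 − 67.2) / 11.3 = -3.3000 / 11.3 = -0.2920.
z_effort = (5.26 − 4.68) / 1.79 = 0.5800 / 1.79 = 0.3240.
z_P − z_E = -0.2920 − 0.3240 = -0.6160.
E = -0.6160 / √2 = -0.6160 / 1.41421 = -0.4356 ≈ -0.44.

-0.44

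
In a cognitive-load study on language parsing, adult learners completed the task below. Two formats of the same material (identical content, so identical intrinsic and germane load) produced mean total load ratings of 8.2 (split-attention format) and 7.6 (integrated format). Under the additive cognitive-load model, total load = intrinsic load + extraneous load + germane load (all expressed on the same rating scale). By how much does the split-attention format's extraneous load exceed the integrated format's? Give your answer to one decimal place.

Intrinsic and germane load are equal across formats, so the difference in total load equals the difference in extraneous load.
Extraneous-load difference = 8.2 − 7.6 = 0.6.

0.6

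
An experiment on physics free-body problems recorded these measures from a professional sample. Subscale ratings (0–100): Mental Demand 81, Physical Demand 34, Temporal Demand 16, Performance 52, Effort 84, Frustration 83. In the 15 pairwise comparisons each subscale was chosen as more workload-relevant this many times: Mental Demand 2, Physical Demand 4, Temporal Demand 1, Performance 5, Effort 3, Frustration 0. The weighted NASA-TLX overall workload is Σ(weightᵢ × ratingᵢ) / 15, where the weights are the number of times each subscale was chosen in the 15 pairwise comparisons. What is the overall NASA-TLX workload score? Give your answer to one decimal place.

55.1

The tallies are the weights (they sum to 15).
Weighted sum = 2·81 + 4·34 + 1·16 + 5·52 + 3·84 + 0·83
            = 162 + 136 + 16 + 260 + 252 + 0 = 826.
Overall workload = 826 / 15 = 55.0667 ≈ 55.1.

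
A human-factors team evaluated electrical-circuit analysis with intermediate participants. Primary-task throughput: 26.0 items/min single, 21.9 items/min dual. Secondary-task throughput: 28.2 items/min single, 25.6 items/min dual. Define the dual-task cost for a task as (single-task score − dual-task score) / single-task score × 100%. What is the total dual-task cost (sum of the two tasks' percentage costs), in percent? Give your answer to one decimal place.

25.0

Primary cost = (26.0 − 21.9) / 26.0 × 100% = 15.7692%.
Secondary cost = (28.2 − 25.6) / 28.2 × 100% = 9.2199%.
Total = 15.7692% + 9.2199% = 24.9891% ≈ 25.0%.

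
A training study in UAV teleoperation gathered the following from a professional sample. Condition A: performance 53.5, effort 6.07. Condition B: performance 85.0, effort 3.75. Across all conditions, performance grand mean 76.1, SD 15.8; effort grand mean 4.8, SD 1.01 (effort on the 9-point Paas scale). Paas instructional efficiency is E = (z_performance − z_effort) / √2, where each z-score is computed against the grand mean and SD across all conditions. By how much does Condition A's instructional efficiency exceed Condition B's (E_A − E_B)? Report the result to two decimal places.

-3.03

Condition A: z_P = (53.5 − 76.1)/15.8 = -1.4304; z_E = (6.07 − 4.8)/1.01 = 1.2574; E_A = (-1.4304 − 1.2574)/√2 = -1.9006.
Condition B: z_P = (85.0 − 76.1)/15.8 = 0.5633; z_E = (3.75 − 4.8)/1.01 = -1.0396; E_B = (0.5633 − (-1.0396))/√2 = 1.1334.
E_A − E_B = -1.9006 − 1.1334 = -3.0340 ≈ -3.03.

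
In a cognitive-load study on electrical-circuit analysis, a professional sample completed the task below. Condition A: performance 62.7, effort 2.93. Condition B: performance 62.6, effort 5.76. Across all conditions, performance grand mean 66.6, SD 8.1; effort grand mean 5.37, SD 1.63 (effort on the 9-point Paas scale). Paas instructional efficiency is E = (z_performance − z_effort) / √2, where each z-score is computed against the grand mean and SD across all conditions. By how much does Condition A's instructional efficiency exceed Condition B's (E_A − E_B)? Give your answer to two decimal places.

Condition A: z_P = (62.7 − 66.6)/8.1 = -0.4815; z_E = (2.93 − 5.37)/1.63 = -1.4969; E_A = (-0.4815 − (-1.4969))/√2 = 0.7180.
Condition B: z_P = (62.6 − 66.6)/8.1 = -0.4938; z_E = (5.76 − 5.37)/1.63 = 0.2393; E_B = (-0.4938 − 0.2393)/√2 = -0.5184.
E_A − E_B = 0.7180 − (-0.5184) = 1.2364 ≈ 1.24.

1.24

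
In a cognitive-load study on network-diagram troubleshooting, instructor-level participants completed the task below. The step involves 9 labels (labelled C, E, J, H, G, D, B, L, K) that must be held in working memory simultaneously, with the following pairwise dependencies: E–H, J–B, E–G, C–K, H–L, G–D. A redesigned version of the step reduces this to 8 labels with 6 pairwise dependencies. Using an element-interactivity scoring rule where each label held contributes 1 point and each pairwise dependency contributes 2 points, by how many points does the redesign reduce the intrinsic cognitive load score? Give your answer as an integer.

1

Original: 9 × 1 + 6 × 2 = 9 + 12 = 21.
Redesigned: 8 × 1 + 6 × 2 = 8 + 12 = 20.
Reduction = 21 − 20 = 1.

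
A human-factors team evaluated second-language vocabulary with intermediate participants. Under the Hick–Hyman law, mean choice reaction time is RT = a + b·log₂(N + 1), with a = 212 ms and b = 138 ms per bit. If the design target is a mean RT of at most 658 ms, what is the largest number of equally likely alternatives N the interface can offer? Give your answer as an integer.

8

Set 212 + 138·log₂(N + 1) ≤ 658.
log₂(N + 1) ≤ (658 − 212) / 138 = 3.2319.
N + 1 ≤ 2^3.2319 = 9.3950.
N ≤ 8.3950, so the largest integer N is 8.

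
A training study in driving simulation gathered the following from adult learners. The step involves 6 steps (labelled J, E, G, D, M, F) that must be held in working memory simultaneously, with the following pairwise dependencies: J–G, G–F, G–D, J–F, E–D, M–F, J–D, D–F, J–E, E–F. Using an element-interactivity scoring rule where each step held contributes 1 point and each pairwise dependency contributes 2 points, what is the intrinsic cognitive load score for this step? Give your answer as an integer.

26

Count of steps held simultaneously: 6.
Count of pairwise dependencies listed: 10.
Element contribution: 6 × 1 = 6.
Interaction contribution: 10 × 2 = 20.
Intrinsic load = 6 + 20 = 26.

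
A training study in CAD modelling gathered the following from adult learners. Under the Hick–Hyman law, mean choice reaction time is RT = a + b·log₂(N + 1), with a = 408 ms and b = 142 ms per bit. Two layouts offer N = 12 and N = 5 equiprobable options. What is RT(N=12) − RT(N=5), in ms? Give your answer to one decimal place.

RT(12) = 408 + 142·log₂(13) = 408 + 142·3.7004 = 933.4568 ms.
RT(5) = 408 + 142·log₂(6) = 408 + 142·2.5850 = 775.0700 ms.
Difference = 933.4568 − 775.0700 = 158.3868 ≈ 158.4 ms.

158.4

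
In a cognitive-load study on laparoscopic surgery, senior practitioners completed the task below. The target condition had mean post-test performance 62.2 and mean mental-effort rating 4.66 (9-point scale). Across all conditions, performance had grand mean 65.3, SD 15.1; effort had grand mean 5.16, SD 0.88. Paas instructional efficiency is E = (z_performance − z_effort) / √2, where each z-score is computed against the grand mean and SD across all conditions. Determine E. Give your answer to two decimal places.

z_performance = (62.2 − 65.3) / 15.1 = -3.1000 / 15.1 = -0.2053.
z_effort = (4.66 − 5.16) / 0.88 = -0.5000 / 0.88 = -0.5682.
z_P − z_E = -0.2053 − (-0.5682) = 0.3629.
E = 0.3629 / √2 = 0.3629 / 1.41421 = 0.2566 ≈ 0.26.

0.26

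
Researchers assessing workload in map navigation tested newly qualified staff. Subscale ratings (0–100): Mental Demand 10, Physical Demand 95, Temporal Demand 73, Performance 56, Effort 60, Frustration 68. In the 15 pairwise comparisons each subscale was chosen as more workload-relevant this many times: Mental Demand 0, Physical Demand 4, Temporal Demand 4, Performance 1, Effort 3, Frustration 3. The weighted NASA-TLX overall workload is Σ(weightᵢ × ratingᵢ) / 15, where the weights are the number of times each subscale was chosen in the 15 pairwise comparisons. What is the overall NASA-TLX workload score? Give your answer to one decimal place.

The tallies are the weights (they sum to 15).
Weighted sum = 0·10 + 4·95 + 4·73 + 1·56 + 3·60 + 3·68
            = 0 + 380 + 292 + 56 + 180 + 204 = 1112.
Overall workload = 1112 / 15 = 74.1333 ≈ 74.1.

74.1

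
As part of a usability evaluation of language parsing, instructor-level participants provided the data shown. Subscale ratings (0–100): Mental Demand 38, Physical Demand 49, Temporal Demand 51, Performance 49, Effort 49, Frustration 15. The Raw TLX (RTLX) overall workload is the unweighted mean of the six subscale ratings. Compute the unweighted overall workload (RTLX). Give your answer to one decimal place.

41.8

Sum of ratings = 38 + 49 + 51 + 49 + 49 + 15 = 251.
RTLX = 251 / 6 = 41.8333 ≈ 41.8.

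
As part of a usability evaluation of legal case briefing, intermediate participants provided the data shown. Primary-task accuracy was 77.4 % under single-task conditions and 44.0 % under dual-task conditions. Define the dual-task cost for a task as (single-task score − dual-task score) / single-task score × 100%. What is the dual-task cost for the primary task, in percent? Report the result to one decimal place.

43.2

Cost = (77.4 − 44.0) / 77.4 × 100%
     = 33.4000 / 77.4 × 100% = 43.1525%.
≈ 43.2%.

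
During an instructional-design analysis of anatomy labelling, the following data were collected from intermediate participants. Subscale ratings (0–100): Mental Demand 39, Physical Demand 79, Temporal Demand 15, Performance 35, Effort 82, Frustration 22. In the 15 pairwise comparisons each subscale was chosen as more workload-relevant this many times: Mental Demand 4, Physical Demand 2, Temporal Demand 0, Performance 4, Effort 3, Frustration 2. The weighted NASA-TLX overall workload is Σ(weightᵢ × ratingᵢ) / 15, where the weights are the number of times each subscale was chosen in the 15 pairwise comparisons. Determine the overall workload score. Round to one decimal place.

49.6

The tallies are the weights (they sum to 15).
Weighted sum = 4·39 + 2·79 + 0·15 + 4·35 + 3·82 + 2·22
            = 156 + 158 + 0 + 140 + 246 + 44 = 744.
Overall workload = 744 / 15 = 49.6000 ≈ 49.6.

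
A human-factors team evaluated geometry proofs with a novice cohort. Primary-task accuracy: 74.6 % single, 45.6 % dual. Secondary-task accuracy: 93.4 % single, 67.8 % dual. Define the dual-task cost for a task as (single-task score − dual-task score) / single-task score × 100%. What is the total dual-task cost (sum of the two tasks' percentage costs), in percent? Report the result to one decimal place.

66.3

Primary cost = (74.6 − 45.6) / 74.6 × 100% = 38.8740%.
Secondary cost = (93.4 − 67.8) / 93.4 × 100% = 27.4090%.
Total = 38.8740% + 27.4090% = 66.2830% ≈ 66.3%.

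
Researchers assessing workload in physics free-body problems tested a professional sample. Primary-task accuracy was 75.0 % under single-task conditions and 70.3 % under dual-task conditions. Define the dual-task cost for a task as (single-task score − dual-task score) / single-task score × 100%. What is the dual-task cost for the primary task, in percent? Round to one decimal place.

6.3

Cost = (75.0 − 70.3) / 75.0 × 100%
     = 4.7000 / 75.0 × 100% = 6.2667%.
≈ 6.3%.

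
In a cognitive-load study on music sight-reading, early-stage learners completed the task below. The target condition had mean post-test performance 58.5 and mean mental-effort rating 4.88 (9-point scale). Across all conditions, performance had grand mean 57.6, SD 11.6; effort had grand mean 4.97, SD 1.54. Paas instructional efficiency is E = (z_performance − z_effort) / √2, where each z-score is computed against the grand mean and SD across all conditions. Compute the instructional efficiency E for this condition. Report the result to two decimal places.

0.10

z_performance = (58.5 − 57.6) / 11.6 = 0.9000 / 11.6 = 0.0776.
z_effort = (4.88 − 4.97) / 1.54 = -0.0900 / 1.54 = -0.0584.
z_P − z_E = 0.0776 − (-0.0584) = 0.1360.
E = 0.1360 / √2 = 0.1360 / 1.41421 = 0.0962 ≈ 0.10.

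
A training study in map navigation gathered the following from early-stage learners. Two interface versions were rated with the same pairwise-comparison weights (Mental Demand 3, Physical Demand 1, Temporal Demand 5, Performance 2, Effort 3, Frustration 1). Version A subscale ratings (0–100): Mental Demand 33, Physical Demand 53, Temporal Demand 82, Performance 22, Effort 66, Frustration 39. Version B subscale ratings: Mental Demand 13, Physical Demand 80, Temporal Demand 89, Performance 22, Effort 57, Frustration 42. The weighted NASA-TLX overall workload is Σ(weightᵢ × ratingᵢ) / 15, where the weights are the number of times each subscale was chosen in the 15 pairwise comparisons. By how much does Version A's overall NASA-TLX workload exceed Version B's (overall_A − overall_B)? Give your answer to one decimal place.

1.5

Version A weighted sum = 3·33 + 1·53 + 5·82 + 2·22 + 3·66 + 1·39 = 99 + 53 + 410 + 44 + 198 + 39 = 843; overall_A = 843/15 = 56.2000.
Version B weighted sum = 3·13 + 1·80 + 5·89 + 2·22 + 3·57 + 1·42 = 39 + 80 + 445 + 44 + 171 + 42 = 821; overall_B = 821/15 = 54.7333.
Difference = 56.2000 − 54.7333 = 1.4667 ≈ 1.5.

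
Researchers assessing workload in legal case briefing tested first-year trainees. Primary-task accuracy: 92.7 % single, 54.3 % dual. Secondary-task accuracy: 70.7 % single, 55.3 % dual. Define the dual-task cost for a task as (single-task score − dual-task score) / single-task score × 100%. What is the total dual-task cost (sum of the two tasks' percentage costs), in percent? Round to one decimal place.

63.2

Primary cost = (92.7 − 54.3) / 92.7 × 100% = 41.4239%.
Secondary cost = (70.7 − 55.3) / 70.7 × 100% = 21.7822%.
Total = 41.4239% + 21.7822% = 63.2061% ≈ 63.2%.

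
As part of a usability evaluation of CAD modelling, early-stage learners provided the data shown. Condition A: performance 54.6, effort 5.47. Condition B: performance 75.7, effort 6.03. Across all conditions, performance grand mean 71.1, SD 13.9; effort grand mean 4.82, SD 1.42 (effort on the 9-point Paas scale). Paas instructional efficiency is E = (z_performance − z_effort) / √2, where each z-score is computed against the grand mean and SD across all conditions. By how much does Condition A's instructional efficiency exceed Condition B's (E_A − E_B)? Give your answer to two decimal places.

-0.79

Condition A: z_P = (54.6 − 71.1)/13.9 = -1.1871; z_E = (5.47 − 4.82)/1.42 = 0.4577; E_A = (-1.1871 − 0.4577)/√2 = -1.1630.
Condition B: z_P = (75.7 − 71.1)/13.9 = 0.3309; z_E = (6.03 − 4.82)/1.42 = 0.8521; E_B = (0.3309 − 0.8521)/√2 = -0.3685.
E_A − E_B = -1.1630 − (-0.3685) = -0.7945 ≈ -0.79.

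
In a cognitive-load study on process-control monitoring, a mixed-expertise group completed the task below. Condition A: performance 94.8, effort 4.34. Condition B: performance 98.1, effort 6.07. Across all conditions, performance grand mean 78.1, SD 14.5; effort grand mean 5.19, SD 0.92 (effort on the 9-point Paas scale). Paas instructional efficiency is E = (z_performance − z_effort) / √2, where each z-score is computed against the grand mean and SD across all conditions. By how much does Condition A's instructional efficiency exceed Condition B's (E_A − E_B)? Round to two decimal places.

1.17

Condition A: z_P = (94.8 − 78.1)/14.5 = 1.1517; z_E = (4.34 − 5.19)/0.92 = -0.9239; E_A = (1.1517 − (-0.9239))/√2 = 1.4677.
Condition B: z_P = (98.1 − 78.1)/14.5 = 1.3793; z_E = (6.07 − 5.19)/0.92 = 0.9565; E_B = (1.3793 − 0.9565)/√2 = 0.2990.
E_A − E_B = 1.4677 − 0.2990 = 1.1687 ≈ 1.17.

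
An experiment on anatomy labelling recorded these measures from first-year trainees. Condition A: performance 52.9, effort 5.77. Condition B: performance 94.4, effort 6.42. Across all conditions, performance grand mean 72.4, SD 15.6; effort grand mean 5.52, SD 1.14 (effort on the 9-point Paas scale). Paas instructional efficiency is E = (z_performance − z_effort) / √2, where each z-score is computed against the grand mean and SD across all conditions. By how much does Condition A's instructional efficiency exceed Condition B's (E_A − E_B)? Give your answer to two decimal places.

Condition A: z_P = (52.9 − 72.4)/15.6 = -1.2500; z_E = (5.77 − 5.52)/1.14 = 0.2193; E_A = (-1.2500 − 0.2193)/√2 = -1.0390.
Condition B: z_P = (94.4 − 72.4)/15.6 = 1.4103; z_E = (6.42 − 5.52)/1.14 = 0.7895; E_B = (1.4103 − 0.7895)/√2 = 0.4390.
E_A − E_B = -1.0390 − 0.4390 = -1.4780 ≈ -1.48.

-1.48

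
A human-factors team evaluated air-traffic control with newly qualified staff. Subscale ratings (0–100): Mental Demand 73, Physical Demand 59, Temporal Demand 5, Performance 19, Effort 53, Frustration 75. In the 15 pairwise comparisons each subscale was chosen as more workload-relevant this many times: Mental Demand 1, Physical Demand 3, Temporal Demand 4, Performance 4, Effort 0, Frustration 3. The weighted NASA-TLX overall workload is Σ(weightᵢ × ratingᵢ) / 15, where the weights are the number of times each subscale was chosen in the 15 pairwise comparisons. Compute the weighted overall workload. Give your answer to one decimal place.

The tallies are the weights (they sum to 15).
Weighted sum = 1·73 + 3·59 + 4·5 + 4·19 + 0·53 + 3·75
            = 73 + 177 + 20 + 76 + 0 + 225 = 571.
Overall workload = 571 / 15 = 38.0667 ≈ 38.1.

38.1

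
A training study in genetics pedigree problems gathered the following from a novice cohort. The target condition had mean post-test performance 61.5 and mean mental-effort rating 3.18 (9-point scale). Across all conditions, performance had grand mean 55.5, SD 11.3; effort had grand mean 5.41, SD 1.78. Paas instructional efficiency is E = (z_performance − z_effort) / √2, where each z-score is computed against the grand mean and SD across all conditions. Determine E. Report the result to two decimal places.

z_performance = (61.5 − 55.5) / 11.3 = 6.0000 / 11.3 = 0.5310.
z_effort = (3.18 − 5.41) / 1.78 = -2.2300 / 1.78 = -1.2528.
z_P − z_E = 0.5310 − (-1.2528) = 1.7838.
E = 1.7838 / √2 = 1.7838 / 1.41421 = 1.2613 ≈ 1.26.

1.26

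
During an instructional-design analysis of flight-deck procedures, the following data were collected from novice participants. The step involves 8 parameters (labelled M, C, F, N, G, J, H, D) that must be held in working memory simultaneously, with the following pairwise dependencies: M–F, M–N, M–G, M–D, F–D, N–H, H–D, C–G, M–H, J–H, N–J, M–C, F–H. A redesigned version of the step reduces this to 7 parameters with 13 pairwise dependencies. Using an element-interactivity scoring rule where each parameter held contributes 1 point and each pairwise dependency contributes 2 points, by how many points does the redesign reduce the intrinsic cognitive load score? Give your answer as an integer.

Original: 8 × 1 + 13 × 2 = 8 + 26 = 34.
Redesigned: 7 × 1 + 13 × 2 = 7 + 26 = 33.
Reduction = 34 − 33 = 1.

1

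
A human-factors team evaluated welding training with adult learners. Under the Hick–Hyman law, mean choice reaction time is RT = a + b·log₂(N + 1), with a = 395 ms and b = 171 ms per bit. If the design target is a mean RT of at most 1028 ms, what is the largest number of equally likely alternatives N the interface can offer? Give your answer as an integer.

12

Set 395 + 171·log₂(N + 1) ≤ 1028.
log₂(N + 1) ≤ (1028 − 395) / 171 = 3.7018.
N + 1 ≤ 2^3.7018 = 13.0123.
N ≤ 12.0123, so the largest integer N is 12.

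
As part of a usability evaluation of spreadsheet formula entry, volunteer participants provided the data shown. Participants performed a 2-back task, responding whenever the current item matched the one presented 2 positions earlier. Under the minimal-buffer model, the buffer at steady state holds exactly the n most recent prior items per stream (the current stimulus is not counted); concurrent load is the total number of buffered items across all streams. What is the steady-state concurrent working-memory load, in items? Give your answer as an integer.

2

The buffer holds the 2 most recent prior items.
Steady-state concurrent load = 2 items.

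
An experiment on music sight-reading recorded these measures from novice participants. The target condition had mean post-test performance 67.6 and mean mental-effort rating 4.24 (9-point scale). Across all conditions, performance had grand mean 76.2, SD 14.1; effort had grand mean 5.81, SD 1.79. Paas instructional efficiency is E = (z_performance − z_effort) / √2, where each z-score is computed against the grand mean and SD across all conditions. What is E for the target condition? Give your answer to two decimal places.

0.19

z_performance = (67.6 − 76.2) / 14.1 = -8.6000 / 14.1 = -0.6099.
z_effort = (4.24 − 5.81) / 1.79 = -1.5700 / 1.79 = -0.8771.
z_P − z_E = -0.6099 − (-0.8771) = 0.2672.
E = 0.2672 / √2 = 0.2672 / 1.41421 = 0.1889 ≈ 0.19.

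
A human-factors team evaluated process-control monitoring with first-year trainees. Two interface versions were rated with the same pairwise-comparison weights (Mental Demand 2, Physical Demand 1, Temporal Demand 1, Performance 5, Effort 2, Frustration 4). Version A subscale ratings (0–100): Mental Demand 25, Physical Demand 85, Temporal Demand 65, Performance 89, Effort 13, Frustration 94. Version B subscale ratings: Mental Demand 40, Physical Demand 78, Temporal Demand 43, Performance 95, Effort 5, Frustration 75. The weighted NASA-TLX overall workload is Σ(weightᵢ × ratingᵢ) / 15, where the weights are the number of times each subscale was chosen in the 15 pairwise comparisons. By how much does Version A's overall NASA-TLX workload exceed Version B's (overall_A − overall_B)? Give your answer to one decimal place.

4.1

Version A weighted sum = 2·25 + 1·85 + 1·65 + 5·89 + 2·13 + 4·94 = 50 + 85 + 65 + 445 + 26 + 376 = 1047; overall_A = 1047/15 = 69.8000.
Version B weighted sum = 2·40 + 1·78 + 1·43 + 5·95 + 2·5 + 4·75 = 80 + 78 + 43 + 475 + 10 + 300 = 986; overall_B = 986/15 = 65.7333.
Difference = 69.8000 − 65.7333 = 4.0667 ≈ 4.1.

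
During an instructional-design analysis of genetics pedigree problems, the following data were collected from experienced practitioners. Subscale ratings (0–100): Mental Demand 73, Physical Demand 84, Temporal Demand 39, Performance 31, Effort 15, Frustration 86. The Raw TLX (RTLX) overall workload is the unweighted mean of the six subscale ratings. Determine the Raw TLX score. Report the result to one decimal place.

54.7

Sum of ratings = 73 + 84 + 39 + 31 + 15 + 86 = 328.
RTLX = 328 / 6 = 54.6667 ≈ 54.7.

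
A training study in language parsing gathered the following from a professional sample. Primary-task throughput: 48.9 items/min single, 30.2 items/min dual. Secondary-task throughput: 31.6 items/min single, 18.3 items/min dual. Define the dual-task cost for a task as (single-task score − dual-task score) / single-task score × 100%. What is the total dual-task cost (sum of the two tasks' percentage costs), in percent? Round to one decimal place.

Primary cost = (48.9 − 30.2) / 48.9 × 100% = 38.2413%.
Secondary cost = (31.6 − 18.3) / 31.6 × 100% = 42.0886%.
Total = 38.2413% + 42.0886% = 80.3299% ≈ 80.3%.

80.3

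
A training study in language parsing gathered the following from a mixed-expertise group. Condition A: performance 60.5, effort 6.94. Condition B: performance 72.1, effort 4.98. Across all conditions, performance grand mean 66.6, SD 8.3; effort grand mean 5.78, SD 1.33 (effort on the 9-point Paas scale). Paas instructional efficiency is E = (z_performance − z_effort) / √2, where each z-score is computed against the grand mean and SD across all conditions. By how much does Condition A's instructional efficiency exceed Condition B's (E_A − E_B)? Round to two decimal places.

Condition A: z_P = (60.5 − 66.6)/8.3 = -0.7349; z_E = (6.94 − 5.78)/1.33 = 0.8722; E_A = (-0.7349 − 0.8722)/√2 = -1.1364.
Condition B: z_P = (72.1 − 66.6)/8.3 = 0.6627; z_E = (4.98 − 5.78)/1.33 = -0.6015; E_B = (0.6627 − (-0.6015))/√2 = 0.8939.
E_A − E_B = -1.1364 − 0.8939 = -2.0303 ≈ -2.03.

-2.03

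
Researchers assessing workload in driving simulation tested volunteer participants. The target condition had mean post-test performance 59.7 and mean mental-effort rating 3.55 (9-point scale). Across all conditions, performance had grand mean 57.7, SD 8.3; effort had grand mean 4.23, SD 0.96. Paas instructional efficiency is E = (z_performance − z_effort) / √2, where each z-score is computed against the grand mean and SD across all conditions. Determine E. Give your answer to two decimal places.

0.67

z_performance = (59.7 − 57.7) / 8.3 = 2.0000 / 8.3 = 0.2410.
z_effort = (3.55 − 4.23) / 0.96 = -0.6800 / 0.96 = -0.7083.
z_P − z_E = 0.2410 − (-0.7083) = 0.9493.
E = 0.9493 / √2 = 0.9493 / 1.41421 = 0.6713 ≈ 0.67.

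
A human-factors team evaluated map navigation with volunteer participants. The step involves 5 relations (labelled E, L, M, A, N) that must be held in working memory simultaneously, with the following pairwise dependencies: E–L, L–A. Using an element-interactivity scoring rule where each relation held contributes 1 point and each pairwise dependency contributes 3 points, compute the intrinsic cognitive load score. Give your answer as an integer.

11

Count of relations held simultaneously: 5.
Count of pairwise dependencies listed: 2.
Element contribution: 5 × 1 = 5.
Interaction contribution: 2 × 3 = 6.
Intrinsic load = 5 + 6 = 11.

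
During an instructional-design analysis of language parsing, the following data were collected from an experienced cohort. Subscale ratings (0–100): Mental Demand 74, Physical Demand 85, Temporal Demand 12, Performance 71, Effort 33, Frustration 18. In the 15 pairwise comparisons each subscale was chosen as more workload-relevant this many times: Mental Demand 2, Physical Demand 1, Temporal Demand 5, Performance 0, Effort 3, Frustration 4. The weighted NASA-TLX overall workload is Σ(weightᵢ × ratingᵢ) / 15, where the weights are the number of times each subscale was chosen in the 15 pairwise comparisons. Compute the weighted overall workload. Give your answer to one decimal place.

30.9

The tallies are the weights (they sum to 15).
Weighted sum = 2·74 + 1·85 + 5·12 + 0·71 + 3·33 + 4·18
            = 148 + 85 + 60 + 0 + 99 + 72 = 464.
Overall workload = 464 / 15 = 30.9333 ≈ 30.9.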